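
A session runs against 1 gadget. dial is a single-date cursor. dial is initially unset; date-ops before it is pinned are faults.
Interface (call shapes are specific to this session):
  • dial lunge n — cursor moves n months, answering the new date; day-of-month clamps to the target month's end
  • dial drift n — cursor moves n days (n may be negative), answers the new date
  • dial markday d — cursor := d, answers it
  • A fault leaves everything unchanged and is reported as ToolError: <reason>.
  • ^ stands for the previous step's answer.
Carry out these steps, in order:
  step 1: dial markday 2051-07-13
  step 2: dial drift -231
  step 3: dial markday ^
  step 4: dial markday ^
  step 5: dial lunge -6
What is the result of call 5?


·→ dial markday(2051-07-13)
·← 2051-07-13
·→ dial drift(-231)
·← 2050-11-24
·→ dial markday(^)
·← 2050-11-24
·→ dial markday(^)
·← 2050-11-24
·→ dial lunge(-6)
·← 2050-05-24

Answer: 2050-05-24


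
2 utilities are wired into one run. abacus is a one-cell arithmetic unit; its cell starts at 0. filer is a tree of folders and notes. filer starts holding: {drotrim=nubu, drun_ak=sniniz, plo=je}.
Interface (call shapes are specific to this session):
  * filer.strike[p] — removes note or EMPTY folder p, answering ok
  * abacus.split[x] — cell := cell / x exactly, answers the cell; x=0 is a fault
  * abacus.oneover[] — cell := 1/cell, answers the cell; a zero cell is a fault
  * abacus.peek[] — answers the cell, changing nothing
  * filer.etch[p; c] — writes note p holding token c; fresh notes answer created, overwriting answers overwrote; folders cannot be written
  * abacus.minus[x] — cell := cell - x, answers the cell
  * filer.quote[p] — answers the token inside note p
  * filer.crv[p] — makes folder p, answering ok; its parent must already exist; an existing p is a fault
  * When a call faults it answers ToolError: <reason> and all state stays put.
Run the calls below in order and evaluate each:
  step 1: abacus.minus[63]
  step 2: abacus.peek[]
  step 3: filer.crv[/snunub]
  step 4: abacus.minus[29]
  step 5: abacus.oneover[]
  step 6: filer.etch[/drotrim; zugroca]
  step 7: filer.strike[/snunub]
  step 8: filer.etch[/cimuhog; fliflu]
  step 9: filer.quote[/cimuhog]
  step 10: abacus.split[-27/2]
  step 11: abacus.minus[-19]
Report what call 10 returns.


Answer: 1/1242

Derivation:
Invoking minus with x: 63, which returns -63.
I try peek, and see -63.
Calling crv with p: /snunub: ok.
I call minus with x: 29, yielding -92.
Now I run oneover, → -1/92.
I try etch with p: /drotrim, c: zugroca, and see overwrote.
I call strike with p: /snunub: ok.
Calling etch with p: /cimuhog, c: fliflu, which returns created.
I use quote with p: /cimuhog, → fliflu.
Now I run split with x: -27/2, giving 1/1242.
I call minus with x: -19, and get 23599/1242.


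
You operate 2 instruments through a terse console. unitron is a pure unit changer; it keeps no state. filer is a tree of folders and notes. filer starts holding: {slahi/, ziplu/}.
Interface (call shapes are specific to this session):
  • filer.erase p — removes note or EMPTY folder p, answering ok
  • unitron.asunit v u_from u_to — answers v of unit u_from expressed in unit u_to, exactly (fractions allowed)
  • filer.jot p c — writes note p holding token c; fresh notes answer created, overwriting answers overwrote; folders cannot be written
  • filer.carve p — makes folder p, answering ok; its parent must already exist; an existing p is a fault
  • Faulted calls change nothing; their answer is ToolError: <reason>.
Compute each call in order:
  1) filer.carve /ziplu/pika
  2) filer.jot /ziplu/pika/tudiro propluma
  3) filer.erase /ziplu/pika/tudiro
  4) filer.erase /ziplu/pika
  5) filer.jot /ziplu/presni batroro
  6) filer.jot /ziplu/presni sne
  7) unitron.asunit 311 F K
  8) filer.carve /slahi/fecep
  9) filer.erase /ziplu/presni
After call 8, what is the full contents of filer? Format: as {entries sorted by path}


% carve(p=/ziplu/pika) ~> ok
% jot(p=/ziplu/pika/tudiro, c=propluma) ~> created
% erase(p=/ziplu/pika/tudiro) ~> ok
% erase(p=/ziplu/pika) ~> ok
% jot(p=/ziplu/presni, c=batroro) ~> created
% jot(p=/ziplu/presni, c=sne) ~> overwrote
% asunit(v=311, u_from=F, u_to=K) ~> 8563/20
% carve(p=/slahi/fecep) ~> ok
% erase(p=/ziplu/presni) ~> ok

Answer: {slahi/, slahi/fecep/, ziplu/, ziplu/presni=sne}


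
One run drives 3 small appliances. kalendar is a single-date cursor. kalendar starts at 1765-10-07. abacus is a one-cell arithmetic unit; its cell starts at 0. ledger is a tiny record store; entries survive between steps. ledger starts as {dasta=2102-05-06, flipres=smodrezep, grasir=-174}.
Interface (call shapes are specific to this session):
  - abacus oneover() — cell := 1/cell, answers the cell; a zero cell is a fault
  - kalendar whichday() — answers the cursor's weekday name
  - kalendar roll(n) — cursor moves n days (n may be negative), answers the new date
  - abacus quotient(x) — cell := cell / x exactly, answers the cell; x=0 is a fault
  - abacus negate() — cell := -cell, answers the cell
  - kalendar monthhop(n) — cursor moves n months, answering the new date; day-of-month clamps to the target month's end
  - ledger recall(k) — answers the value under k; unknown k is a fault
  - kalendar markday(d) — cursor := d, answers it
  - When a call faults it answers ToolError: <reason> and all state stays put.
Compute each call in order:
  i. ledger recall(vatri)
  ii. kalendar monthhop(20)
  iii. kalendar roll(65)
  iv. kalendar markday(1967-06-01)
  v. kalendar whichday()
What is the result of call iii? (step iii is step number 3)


Answer: 1767-08-11

Derivation:
% ledger recall(k='vatri') : ToolError: no such key vatri
% kalendar monthhop(n='20') : 1767-06-07
% kalendar roll(n='65') : 1767-08-11
% kalendar markday(d='1967-06-01') : 1967-06-01
% kalendar whichday() : Thursday


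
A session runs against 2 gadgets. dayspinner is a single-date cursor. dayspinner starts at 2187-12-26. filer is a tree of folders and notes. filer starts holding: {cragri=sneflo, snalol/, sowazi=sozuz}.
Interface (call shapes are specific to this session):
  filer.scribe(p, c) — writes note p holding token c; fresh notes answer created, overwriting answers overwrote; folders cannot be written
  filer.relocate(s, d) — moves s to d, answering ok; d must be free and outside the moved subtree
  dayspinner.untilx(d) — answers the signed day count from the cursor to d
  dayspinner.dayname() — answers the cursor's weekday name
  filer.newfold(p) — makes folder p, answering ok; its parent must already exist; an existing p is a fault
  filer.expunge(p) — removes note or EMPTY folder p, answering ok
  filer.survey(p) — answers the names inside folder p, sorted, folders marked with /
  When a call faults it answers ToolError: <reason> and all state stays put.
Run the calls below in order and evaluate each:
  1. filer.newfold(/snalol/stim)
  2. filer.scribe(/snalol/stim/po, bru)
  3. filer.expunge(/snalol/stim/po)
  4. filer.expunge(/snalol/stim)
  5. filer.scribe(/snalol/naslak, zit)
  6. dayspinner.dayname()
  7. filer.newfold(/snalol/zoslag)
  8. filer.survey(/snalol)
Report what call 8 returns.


Now I run filer.newfold with p: /snalol/stim, which returns ok.
I call filer.scribe with p: /snalol/stim/po, c: bru: created.
Now I run filer.expunge with p: /snalol/stim/po, and observe ok.
Then filer.expunge with p: /snalol/stim, giving ok.
Invoking filer.scribe with p: /snalol/naslak, c: zit, and observe created.
I call dayspinner.dayname, which returns Wednesday.
I invoke filer.newfold with p: /snalol/zoslag, — result: ok.
I try filer.survey with p: /snalol, and get [naslak, zoslag/].

Answer: [naslak, zoslag/]


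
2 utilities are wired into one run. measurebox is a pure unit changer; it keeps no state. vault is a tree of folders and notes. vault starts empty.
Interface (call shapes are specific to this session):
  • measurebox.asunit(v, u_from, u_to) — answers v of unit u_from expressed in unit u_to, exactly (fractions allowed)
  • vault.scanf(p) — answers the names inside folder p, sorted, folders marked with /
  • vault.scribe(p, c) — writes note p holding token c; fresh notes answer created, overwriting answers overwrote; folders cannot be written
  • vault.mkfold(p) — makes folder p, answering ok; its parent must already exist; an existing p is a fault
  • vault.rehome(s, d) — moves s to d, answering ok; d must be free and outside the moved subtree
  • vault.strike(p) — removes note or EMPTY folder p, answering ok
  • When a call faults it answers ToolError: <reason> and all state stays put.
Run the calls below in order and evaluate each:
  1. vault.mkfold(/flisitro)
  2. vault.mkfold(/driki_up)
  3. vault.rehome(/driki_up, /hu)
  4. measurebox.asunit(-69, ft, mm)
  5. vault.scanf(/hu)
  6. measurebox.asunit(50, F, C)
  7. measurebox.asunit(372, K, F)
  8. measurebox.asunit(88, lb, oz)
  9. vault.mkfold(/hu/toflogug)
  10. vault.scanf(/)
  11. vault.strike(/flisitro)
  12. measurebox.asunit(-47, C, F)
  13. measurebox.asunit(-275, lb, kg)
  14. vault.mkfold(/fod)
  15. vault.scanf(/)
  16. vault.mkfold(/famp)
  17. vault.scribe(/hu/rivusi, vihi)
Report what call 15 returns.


Answer: [fod/, hu/]

Derivation:
==> vault.mkfold(p=/flisitro)
<== ok
==> vault.mkfold(p=/driki_up)
<== ok
==> vault.rehome(s=/driki_up, d=/hu)
<== ok
==> measurebox.asunit(v=-69, u_from=ft, u_to=mm)
<== -105156/5
==> vault.scanf(p=/hu)
<== []
==> measurebox.asunit(v=50, u_from=F, u_to=C)
<== 10
==> measurebox.asunit(v=372, u_from=K, u_to=F)
<== 20993/100
==> measurebox.asunit(v=88, u_from=lb, u_to=oz)
<== 1408
==> vault.mkfold(p=/hu/toflogug)
<== ok
==> vault.scanf(p=/)
<== [flisitro/, hu/]
==> vault.strike(p=/flisitro)
<== ok
==> measurebox.asunit(v=-47, u_from=C, u_to=F)
<== -263/5
==> measurebox.asunit(v=-275, u_from=lb, u_to=kg)
<== -498951607/4000000
==> vault.mkfold(p=/fod)
<== ok
==> vault.scanf(p=/)
<== [fod/, hu/]
==> vault.mkfold(p=/famp)
<== ok
==> vault.scribe(p=/hu/rivusi, c=vihi)
<== created


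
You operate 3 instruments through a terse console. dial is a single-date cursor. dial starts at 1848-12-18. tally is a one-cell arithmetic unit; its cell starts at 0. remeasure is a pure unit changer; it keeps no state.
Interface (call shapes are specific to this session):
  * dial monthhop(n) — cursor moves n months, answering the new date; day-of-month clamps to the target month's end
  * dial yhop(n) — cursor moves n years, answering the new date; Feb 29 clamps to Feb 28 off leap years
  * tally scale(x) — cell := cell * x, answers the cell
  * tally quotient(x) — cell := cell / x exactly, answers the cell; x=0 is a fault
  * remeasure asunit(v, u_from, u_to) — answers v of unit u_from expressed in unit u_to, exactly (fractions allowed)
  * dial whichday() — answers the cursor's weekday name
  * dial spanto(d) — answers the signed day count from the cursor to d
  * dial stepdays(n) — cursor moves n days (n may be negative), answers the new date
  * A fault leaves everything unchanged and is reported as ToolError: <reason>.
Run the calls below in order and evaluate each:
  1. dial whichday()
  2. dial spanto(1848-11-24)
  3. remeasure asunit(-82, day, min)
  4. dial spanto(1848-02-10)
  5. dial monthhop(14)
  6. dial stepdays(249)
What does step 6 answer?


% dial whichday() => Monday
% dial spanto(d: 1848-11-24) => -24
% remeasure asunit(v: -82, u_from: day, u_to: min) => -118080
% dial spanto(d: 1848-02-10) => -312
% dial monthhop(n: 14) => 1850-02-18
% dial stepdays(n: 249) => 1850-10-25

Answer: 1850-10-25


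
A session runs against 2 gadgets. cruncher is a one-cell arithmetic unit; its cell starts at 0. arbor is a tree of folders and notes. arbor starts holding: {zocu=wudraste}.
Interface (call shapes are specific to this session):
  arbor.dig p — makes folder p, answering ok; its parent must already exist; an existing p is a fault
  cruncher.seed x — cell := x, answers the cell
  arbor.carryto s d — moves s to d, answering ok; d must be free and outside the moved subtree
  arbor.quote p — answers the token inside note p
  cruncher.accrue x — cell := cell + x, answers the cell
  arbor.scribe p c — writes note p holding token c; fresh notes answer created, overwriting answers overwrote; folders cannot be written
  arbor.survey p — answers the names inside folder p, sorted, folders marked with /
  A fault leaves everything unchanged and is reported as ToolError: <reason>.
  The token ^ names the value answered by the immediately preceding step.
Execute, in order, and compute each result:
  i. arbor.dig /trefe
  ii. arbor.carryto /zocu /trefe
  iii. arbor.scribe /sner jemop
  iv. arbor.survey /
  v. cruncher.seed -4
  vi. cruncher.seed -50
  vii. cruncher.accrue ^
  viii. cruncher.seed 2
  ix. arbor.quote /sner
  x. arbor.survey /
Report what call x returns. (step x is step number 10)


[in] dig p→/trefe
:: ok
[in] carryto s→/zocu d→/trefe
:: ToolError: exists
[in] scribe p→/sner c→jemop
:: created
[in] survey p→/
:: [sner, trefe/, zocu]
[in] seed x→-4
:: -4
[in] seed x→-50
:: -50
[in] accrue x→^
:: -100
[in] seed x→2
:: 2
[in] quote p→/sner
:: jemop
[in] survey p→/
:: [sner, trefe/, zocu]

Answer: [sner, trefe/, zocu]


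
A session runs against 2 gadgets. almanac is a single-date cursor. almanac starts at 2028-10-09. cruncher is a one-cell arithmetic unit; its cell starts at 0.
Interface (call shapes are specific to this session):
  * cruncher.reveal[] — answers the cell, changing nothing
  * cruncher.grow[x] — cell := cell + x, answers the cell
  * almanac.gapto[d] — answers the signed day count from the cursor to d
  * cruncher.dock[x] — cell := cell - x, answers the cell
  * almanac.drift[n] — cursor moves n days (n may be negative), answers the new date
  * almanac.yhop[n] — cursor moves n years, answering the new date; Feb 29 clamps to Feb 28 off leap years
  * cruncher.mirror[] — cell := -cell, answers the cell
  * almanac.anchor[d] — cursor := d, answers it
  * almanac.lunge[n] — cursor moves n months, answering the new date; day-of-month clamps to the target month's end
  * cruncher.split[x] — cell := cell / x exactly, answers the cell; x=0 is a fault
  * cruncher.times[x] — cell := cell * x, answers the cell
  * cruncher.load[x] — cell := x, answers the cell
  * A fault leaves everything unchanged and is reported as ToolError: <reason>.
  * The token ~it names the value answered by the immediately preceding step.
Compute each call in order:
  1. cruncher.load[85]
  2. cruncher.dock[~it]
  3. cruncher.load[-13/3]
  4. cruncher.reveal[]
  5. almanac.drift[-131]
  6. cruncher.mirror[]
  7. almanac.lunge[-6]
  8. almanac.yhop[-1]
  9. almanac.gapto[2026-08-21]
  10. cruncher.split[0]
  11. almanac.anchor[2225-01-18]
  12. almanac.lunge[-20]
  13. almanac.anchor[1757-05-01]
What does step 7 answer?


Answer: 2027-11-30

Derivation:
> cruncher.load x='85'
:: 85
> cruncher.dock x='~it'
:: 0
> cruncher.load x='-13/3'
:: -13/3
> cruncher.reveal
:: -13/3
> almanac.drift n='-131'
:: 2028-05-31
> cruncher.mirror
:: 13/3
> almanac.lunge n='-6'
:: 2027-11-30
> almanac.yhop n='-1'
:: 2026-11-30
> almanac.gapto d='2026-08-21'
:: -101
> cruncher.split x='0'
:: ToolError: division by zero
> almanac.anchor d='2225-01-18'
:: 2225-01-18
> almanac.lunge n='-20'
:: 2223-05-18
> almanac.anchor d='1757-05-01'
:: 1757-05-01


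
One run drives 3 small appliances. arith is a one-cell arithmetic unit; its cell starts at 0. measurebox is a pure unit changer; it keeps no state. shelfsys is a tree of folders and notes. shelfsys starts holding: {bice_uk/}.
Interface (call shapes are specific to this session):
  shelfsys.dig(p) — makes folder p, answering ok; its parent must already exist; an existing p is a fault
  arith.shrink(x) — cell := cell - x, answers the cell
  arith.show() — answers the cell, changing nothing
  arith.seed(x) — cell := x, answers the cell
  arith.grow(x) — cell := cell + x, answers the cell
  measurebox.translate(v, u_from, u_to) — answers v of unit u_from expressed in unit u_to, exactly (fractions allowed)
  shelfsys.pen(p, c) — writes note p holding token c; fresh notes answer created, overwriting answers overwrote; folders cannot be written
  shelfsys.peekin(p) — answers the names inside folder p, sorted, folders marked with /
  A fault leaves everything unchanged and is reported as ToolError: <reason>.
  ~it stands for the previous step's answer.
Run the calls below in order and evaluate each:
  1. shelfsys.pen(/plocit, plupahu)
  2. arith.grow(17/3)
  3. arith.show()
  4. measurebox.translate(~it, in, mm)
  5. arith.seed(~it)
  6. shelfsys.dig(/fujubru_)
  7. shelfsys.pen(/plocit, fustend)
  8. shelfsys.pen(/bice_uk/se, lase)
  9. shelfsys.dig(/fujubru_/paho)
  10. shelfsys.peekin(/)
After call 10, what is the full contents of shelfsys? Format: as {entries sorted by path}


·→ pen(/plocit, plupahu)
·← created
·→ grow(17/3)
·← 17/3
·→ show()
·← 17/3
·→ translate(~it, in, mm)
·← 2159/15
·→ seed(~it)
·← 2159/15
·→ dig(/fujubru_)
·← ok
·→ pen(/plocit, fustend)
·← overwrote
·→ pen(/bice_uk/se, lase)
·← created
·→ dig(/fujubru_/paho)
·← ok
·→ peekin(/)
·← [bice_uk/, fujubru_/, plocit]

Answer: {bice_uk/, bice_uk/se=lase, fujubru_/, fujubru_/paho/, plocit=fustend}


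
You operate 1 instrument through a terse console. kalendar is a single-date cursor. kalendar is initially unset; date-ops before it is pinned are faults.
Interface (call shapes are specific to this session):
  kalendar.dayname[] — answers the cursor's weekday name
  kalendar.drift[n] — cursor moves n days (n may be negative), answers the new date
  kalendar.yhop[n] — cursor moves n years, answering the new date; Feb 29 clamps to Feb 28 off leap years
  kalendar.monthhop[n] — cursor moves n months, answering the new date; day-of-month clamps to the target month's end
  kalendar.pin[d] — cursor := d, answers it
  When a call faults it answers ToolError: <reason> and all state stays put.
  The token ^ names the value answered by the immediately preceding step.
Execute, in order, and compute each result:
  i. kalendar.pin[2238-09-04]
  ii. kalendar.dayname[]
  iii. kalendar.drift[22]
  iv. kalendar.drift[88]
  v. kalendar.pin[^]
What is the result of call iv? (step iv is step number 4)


I call kalendar.pin with 2238-09-04, — result: 2238-09-04.
I use kalendar.dayname, → Tuesday.
Next I call kalendar.drift with 22, yielding 2238-09-26.
I use kalendar.drift with 88: 2238-12-23.
I use kalendar.pin with ^, which returns 2238-12-23.

Answer: 2238-12-23


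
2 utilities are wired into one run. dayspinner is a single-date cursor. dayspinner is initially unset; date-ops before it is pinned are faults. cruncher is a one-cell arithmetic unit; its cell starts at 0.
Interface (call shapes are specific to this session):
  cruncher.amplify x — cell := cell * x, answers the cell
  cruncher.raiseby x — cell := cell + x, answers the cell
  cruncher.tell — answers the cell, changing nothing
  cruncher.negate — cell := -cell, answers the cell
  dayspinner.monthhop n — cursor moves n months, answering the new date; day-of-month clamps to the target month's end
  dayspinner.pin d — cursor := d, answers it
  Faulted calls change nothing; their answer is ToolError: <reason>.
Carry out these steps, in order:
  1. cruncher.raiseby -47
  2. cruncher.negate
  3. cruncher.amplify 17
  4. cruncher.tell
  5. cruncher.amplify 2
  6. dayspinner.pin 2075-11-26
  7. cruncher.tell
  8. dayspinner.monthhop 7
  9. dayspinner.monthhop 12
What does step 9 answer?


Answer: 2077-06-26

Derivation:
Then cruncher.raiseby using x='-47', and get -47.
I call cruncher.negate, and observe 47.
Invoking cruncher.amplify using x='17', — result: 799.
Then cruncher.tell, → 799.
Now I run cruncher.amplify using x='2', giving 1598.
I run dayspinner.pin using d='2075-11-26', and see 2075-11-26.
Then cruncher.tell, giving 1598.
Using dayspinner.monthhop using n='7', which returns 2076-06-26.
Next I call dayspinner.monthhop using n='12', and get 2077-06-26.


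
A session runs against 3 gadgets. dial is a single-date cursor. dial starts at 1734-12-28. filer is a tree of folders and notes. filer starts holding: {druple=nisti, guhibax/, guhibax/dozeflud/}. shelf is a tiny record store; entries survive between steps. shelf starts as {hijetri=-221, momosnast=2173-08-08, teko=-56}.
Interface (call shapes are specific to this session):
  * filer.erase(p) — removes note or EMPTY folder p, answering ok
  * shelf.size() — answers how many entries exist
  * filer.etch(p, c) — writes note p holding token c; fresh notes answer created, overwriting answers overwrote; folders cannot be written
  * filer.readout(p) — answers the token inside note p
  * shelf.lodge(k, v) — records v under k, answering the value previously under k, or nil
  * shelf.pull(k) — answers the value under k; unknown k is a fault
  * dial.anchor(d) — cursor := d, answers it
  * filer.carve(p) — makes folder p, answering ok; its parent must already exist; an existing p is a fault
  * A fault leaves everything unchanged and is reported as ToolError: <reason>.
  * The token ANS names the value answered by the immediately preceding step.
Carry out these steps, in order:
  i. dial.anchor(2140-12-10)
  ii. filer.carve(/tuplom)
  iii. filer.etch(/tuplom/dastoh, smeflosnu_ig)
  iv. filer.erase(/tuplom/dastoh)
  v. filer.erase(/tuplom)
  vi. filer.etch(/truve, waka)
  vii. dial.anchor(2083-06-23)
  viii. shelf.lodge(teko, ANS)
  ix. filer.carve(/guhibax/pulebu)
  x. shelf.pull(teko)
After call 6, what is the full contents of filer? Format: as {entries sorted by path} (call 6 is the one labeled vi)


Answer: {druple=nisti, guhibax/, guhibax/dozeflud/, truve=waka}

Derivation:
$ dial.anchor d=2140-12-10
  2140-12-10
$ filer.carve p=/tuplom
  ok
$ filer.etch p=/tuplom/dastoh c=smeflosnu_ig
  created
$ filer.erase p=/tuplom/dastoh
  ok
$ filer.erase p=/tuplom
  ok
$ filer.etch p=/truve c=waka
  created
$ dial.anchor d=2083-06-23
  2083-06-23
$ shelf.lodge k=teko v=ANS
  -56
$ filer.carve p=/guhibax/pulebu
  ok
$ shelf.pull k=teko
  2083-06-23


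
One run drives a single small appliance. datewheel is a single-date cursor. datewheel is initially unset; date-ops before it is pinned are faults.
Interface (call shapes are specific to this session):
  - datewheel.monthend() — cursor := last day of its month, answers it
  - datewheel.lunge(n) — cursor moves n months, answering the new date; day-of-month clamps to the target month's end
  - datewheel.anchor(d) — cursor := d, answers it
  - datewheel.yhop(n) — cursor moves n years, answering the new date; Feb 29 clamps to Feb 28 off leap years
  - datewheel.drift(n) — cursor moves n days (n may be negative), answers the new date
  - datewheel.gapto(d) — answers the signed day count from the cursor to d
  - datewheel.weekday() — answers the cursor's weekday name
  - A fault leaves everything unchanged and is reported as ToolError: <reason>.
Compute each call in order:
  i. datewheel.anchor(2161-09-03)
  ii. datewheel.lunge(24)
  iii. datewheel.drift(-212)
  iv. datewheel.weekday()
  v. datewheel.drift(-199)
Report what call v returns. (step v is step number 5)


==> datewheel.anchor(d→2161-09-03)
<== 2161-09-03
==> datewheel.lunge(n→24)
<== 2163-09-03
==> datewheel.drift(n→-212)
<== 2163-02-03
==> datewheel.weekday()
<== Thursday
==> datewheel.drift(n→-199)
<== 2162-07-19

Answer: 2162-07-19


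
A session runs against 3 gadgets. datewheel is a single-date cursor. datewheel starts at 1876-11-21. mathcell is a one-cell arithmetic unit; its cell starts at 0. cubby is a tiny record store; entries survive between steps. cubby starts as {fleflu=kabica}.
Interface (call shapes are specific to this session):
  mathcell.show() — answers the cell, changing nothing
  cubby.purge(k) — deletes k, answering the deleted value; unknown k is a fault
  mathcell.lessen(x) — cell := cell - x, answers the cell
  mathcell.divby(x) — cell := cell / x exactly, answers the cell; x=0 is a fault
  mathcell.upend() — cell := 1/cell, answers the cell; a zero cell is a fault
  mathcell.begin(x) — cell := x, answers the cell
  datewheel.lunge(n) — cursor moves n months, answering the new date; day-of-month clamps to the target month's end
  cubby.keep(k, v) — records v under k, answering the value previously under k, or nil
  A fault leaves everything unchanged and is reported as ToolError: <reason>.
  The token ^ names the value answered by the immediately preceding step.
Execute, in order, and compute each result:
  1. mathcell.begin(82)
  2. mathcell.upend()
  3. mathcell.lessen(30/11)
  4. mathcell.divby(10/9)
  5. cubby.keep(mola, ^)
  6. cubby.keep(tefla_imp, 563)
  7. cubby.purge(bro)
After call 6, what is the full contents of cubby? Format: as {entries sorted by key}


Answer: {fleflu=kabica, mola=-22041/9020, tefla_imp=563}

Derivation:
Next I call begin with 82, and observe 82.
Next I call upend, — result: 1/82.
I call lessen with 30/11, → -2449/902.
I use divby with 10/9: -22041/9020.
Next I call keep with mola, ^, and observe nil.
Invoking keep with tefla_imp, 563, yielding nil.
Using purge with bro, and observe ToolError: no such key bro.


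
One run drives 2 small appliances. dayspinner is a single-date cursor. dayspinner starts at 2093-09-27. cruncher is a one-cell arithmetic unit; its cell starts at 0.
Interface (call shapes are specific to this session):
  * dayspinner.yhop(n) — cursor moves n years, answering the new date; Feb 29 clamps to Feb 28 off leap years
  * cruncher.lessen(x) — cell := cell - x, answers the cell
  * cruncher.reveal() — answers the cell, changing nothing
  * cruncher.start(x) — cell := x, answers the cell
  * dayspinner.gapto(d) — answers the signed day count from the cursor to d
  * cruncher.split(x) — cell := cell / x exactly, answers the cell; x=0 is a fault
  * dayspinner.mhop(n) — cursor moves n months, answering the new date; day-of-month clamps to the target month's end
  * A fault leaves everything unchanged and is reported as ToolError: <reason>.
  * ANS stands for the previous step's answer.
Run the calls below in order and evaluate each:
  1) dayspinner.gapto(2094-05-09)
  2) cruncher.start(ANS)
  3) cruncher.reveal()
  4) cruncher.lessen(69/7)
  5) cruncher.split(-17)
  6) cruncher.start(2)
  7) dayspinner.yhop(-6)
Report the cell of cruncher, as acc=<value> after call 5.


>> dayspinner.gapto(d=2094-05-09)
<< 224
>> cruncher.start(x=ANS)
<< 224
>> cruncher.reveal()
<< 224
>> cruncher.lessen(x=69/7)
<< 1499/7
>> cruncher.split(x=-17)
<< -1499/119
>> cruncher.start(x=2)
<< 2
>> dayspinner.yhop(n=-6)
<< 2087-09-27

Answer: acc=-1499/119


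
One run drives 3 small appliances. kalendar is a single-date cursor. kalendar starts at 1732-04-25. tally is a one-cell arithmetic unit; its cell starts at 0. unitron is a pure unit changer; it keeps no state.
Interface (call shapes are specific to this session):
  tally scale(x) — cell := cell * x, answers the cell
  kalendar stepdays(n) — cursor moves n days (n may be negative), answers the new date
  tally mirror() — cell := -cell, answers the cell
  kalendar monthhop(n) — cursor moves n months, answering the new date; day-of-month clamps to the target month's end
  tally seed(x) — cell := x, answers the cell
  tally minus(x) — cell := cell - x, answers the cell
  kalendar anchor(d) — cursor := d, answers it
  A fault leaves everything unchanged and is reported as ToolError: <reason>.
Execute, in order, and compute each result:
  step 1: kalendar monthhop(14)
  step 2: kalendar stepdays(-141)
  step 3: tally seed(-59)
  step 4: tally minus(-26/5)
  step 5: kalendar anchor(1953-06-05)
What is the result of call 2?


> kalendar monthhop n='14'
:: 1733-06-25
> kalendar stepdays n='-141'
:: 1733-02-04
> tally seed x='-59'
:: -59
> tally minus x='-26/5'
:: -269/5
> kalendar anchor d='1953-06-05'
:: 1953-06-05

Answer: 1733-02-04


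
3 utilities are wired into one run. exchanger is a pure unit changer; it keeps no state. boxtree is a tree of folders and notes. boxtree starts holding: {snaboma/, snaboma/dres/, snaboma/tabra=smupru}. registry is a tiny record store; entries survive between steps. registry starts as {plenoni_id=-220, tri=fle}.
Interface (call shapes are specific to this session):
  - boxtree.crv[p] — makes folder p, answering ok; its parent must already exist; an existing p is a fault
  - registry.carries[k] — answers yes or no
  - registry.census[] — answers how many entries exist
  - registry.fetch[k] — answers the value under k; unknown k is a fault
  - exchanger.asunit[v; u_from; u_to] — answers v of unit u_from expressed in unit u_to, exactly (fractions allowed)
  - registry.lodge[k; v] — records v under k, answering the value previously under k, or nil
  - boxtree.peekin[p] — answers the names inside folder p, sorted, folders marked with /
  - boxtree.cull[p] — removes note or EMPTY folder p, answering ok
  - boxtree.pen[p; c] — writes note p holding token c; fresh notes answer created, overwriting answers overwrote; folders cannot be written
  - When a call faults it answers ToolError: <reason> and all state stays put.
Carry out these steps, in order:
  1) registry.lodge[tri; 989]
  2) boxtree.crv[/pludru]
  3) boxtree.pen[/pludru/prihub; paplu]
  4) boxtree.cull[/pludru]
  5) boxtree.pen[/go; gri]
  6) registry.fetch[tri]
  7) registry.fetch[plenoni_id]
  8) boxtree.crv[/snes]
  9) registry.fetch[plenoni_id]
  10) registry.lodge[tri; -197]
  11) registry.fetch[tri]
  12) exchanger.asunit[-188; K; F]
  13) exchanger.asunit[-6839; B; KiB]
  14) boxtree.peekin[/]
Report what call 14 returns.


Answer: [go, pludru/, snaboma/, snes/]

Derivation:
Now I run lodge(k='tri', v='989'): fle.
Calling crv(p='/pludru'), yielding ok.
Using pen(p='/pludru/prihub', c='paplu'), yielding created.
I run cull(p='/pludru'), yielding ToolError: not empty.
I call pen(p='/go', c='gri'), and see created.
I try fetch(k='tri'), → 989.
Invoking fetch(k='plenoni_id'), which returns -220.
I run crv(p='/snes'), → ok.
Now I run fetch(k='plenoni_id'), — result: -220.
I call lodge(k='tri', v='-197'), which returns 989.
I call fetch(k='tri'), yielding -197.
Next I call asunit(v='-188', u_from='K', u_to='F'), → -79807/100.
I use asunit(v='-6839', u_from='B', u_to='KiB'), which returns -6839/1024.
Then peekin(p='/'), which returns [go, pludru/, snaboma/, snes/].


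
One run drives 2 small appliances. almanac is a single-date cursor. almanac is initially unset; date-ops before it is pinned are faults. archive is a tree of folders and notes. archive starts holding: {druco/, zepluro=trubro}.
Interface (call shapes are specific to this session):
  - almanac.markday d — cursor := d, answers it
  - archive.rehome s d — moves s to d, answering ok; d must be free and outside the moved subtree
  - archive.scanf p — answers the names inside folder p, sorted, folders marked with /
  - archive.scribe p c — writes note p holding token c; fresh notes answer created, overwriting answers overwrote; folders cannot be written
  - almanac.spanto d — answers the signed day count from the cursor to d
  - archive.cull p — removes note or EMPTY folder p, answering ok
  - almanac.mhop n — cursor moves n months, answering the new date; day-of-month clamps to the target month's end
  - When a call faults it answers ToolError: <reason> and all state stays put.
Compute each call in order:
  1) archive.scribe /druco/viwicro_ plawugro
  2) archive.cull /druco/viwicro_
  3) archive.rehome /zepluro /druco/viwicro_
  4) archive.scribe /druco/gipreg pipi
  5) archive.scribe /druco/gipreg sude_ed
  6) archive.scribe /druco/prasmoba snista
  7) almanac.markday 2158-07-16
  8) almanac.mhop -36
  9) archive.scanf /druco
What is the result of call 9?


Answer: [gipreg, prasmoba, viwicro_]

Derivation:
CALL archive.scribe[p='/druco/viwicro_'; c='plawugro']
RET  created
CALL archive.cull[p='/druco/viwicro_']
RET  ok
CALL archive.rehome[s='/zepluro'; d='/druco/viwicro_']
RET  ok
CALL archive.scribe[p='/druco/gipreg'; c='pipi']
RET  created
CALL archive.scribe[p='/druco/gipreg'; c='sude_ed']
RET  overwrote
CALL archive.scribe[p='/druco/prasmoba'; c='snista']
RET  created
CALL almanac.markday[d='2158-07-16']
RET  2158-07-16
CALL almanac.mhop[n='-36']
RET  2155-07-16
CALL archive.scanf[p='/druco']
RET  [gipreg, prasmoba, viwicro_]


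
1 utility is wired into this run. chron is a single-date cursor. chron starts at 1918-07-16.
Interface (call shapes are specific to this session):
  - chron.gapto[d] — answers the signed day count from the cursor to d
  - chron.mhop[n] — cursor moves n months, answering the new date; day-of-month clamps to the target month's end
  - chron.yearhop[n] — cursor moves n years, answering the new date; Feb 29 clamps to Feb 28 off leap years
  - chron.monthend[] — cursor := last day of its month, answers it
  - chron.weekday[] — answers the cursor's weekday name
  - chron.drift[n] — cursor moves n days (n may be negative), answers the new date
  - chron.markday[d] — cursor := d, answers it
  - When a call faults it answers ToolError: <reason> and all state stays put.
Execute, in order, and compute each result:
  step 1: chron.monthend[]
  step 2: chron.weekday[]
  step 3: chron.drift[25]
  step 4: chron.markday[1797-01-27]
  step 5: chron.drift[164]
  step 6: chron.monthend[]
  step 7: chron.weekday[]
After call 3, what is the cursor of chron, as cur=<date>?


Answer: cur=1918-08-25

Derivation:
>>> chron.monthend
[out] 1918-07-31
>>> chron.weekday
[out] Wednesday
>>> chron.drift n='25'
[out] 1918-08-25
>>> chron.markday d='1797-01-27'
[out] 1797-01-27
>>> chron.drift n='164'
[out] 1797-07-10
>>> chron.monthend
[out] 1797-07-31
>>> chron.weekday
[out] Monday


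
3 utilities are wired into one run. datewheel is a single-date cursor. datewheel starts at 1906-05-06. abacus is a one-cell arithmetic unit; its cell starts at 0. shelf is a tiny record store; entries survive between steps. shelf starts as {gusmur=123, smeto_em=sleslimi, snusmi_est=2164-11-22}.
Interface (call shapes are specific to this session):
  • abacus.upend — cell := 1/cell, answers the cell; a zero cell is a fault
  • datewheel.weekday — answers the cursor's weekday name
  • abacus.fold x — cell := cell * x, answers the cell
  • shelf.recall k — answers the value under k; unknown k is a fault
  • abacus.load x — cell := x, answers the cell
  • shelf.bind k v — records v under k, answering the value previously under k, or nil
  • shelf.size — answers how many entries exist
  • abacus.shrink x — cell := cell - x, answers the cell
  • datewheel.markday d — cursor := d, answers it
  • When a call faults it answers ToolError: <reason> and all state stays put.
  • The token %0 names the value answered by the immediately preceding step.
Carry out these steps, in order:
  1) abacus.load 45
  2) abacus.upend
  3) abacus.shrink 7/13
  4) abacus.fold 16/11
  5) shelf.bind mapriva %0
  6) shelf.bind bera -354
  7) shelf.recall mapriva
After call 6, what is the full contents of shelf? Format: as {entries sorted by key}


Answer: {bera=-354, gusmur=123, mapriva=-4832/6435, smeto_em=sleslimi, snusmi_est=2164-11-22}

Derivation:
[in] abacus.load x: 45
  45
[in] abacus.upend
  1/45
[in] abacus.shrink x: 7/13
  -302/585
[in] abacus.fold x: 16/11
  -4832/6435
[in] shelf.bind k: mapriva v: %0
  nil
[in] shelf.bind k: bera v: -354
  nil
[in] shelf.recall k: mapriva
  -4832/6435


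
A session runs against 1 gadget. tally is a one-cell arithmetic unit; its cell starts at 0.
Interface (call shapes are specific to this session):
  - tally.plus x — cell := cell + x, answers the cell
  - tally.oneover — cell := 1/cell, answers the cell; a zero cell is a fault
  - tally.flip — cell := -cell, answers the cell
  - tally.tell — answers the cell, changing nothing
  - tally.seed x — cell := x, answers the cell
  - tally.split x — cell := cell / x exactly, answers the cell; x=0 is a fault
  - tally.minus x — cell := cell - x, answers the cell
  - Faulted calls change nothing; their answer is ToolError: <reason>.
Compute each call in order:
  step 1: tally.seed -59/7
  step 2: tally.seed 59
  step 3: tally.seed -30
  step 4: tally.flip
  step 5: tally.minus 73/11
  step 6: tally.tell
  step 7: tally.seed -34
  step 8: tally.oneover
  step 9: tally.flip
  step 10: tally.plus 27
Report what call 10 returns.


Answer: 919/34

Derivation:
# tally.seed(x: -59/7) : -59/7
# tally.seed(x: 59) : 59
# tally.seed(x: -30) : -30
# tally.flip() : 30
# tally.minus(x: 73/11) : 257/11
# tally.tell() : 257/11
# tally.seed(x: -34) : -34
# tally.oneover() : -1/34
# tally.flip() : 1/34
# tally.plus(x: 27) : 919/34


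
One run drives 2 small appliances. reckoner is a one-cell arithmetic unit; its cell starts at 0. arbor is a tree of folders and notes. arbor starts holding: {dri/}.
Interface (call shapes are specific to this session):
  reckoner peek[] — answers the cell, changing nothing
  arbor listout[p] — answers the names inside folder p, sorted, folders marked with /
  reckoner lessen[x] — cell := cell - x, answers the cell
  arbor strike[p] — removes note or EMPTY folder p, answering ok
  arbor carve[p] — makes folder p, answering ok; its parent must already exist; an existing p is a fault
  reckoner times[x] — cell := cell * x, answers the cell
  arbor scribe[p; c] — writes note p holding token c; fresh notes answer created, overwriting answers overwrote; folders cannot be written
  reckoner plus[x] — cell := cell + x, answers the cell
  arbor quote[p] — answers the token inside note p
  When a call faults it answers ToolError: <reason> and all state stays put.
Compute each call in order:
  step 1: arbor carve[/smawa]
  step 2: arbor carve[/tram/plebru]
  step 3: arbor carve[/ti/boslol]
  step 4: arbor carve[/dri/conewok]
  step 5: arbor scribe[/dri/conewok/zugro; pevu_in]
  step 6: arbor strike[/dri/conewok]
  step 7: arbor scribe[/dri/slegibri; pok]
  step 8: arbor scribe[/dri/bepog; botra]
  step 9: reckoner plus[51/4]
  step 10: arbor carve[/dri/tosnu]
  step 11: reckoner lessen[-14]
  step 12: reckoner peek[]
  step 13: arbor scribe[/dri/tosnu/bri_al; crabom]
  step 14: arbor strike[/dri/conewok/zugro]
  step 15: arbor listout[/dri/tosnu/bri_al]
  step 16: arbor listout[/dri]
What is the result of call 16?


Answer: [bepog, conewok/, slegibri, tosnu/]

Derivation:
-> arbor carve(/smawa)
<- ok
-> arbor carve(/tram/plebru)
<- ToolError: no parent
-> arbor carve(/ti/boslol)
<- ToolError: no parent
-> arbor carve(/dri/conewok)
<- ok
-> arbor scribe(/dri/conewok/zugro, pevu_in)
<- created
-> arbor strike(/dri/conewok)
<- ToolError: not empty
-> arbor scribe(/dri/slegibri, pok)
<- created
-> arbor scribe(/dri/bepog, botra)
<- created
-> reckoner plus(51/4)
<- 51/4
-> arbor carve(/dri/tosnu)
<- ok
-> reckoner lessen(-14)
<- 107/4
-> reckoner peek()
<- 107/4
-> arbor scribe(/dri/tosnu/bri_al, crabom)
<- created
-> arbor strike(/dri/conewok/zugro)
<- ok
-> arbor listout(/dri/tosnu/bri_al)
<- ToolError: not a directory
-> arbor listout(/dri)
<- [bepog, conewok/, slegibri, tosnu/]


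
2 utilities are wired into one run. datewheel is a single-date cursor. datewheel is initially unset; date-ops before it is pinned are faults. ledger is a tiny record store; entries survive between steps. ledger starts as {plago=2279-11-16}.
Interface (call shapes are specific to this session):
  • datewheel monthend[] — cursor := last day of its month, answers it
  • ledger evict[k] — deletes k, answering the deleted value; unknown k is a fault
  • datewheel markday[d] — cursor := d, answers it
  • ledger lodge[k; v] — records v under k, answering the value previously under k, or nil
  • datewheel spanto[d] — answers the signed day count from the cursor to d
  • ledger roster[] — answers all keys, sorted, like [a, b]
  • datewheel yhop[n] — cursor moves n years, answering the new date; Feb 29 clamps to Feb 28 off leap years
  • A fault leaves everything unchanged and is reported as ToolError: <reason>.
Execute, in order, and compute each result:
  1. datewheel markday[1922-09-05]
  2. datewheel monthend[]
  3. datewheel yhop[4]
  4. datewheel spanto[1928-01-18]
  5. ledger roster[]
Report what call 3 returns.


~$ datewheel markday d: 1922-09-05
= 1922-09-05
~$ datewheel monthend
= 1922-09-30
~$ datewheel yhop n: 4
= 1926-09-30
~$ datewheel spanto d: 1928-01-18
= 475
~$ ledger roster
= [plago]

Answer: 1926-09-30
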